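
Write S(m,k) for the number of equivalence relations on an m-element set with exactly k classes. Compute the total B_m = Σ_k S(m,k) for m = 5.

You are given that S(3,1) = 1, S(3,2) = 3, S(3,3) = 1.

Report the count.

row 4: T[4][1]=1·1+0=1  T[4][2]=2·3+1=7  T[4][3]=3·1+3=6  T[4][4]=4·0+1=1
row 5: T[5][1]=1·1+0=1  T[5][2]=2·7+1=15  T[5][3]=3·6+7=25  T[5][4]=4·1+6=10  T[5][5]=5·0+1=1
B_5 = ΣS(5,k) = 1+15+25+10+1 = 52

52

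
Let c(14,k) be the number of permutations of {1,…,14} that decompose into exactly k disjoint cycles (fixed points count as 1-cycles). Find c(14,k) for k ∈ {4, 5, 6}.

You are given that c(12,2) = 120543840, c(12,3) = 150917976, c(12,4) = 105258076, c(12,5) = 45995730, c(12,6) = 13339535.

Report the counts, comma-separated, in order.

i=13: T(13,3)=120543840+12·150917976=1931559552 | T(13,4)=150917976+12·105258076=1414014888 | T(13,5)=105258076+12·45995730=657206836 | T(13,6)=45995730+12·13339535=206070150
i=14: T(14,4)=1931559552+13·1414014888=20313753096 | T(14,5)=1414014888+13·657206836=9957703756 | T(14,6)=657206836+13·206070150=3336118786
Read c(14,4) = 20313753096, c(14,5) = 9957703756, c(14,6) = 3336118786.

20313753096, 9957703756, 3336118786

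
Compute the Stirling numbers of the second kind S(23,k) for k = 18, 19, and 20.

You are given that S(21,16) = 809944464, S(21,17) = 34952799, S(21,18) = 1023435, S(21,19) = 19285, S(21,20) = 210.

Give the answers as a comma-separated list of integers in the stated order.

2364885369, 79781779, 1859550

r22: T_22,17=17×34952799+809944464=1404142047; T_22,18=18×1023435+34952799=53374629; T_22,19=19×19285+1023435=1389850; T_22,20=20×210+19285=23485
r23: T_23,18=18×53374629+1404142047=2364885369; T_23,19=19×1389850+53374629=79781779; T_23,20=20×23485+1389850=1859550
Read S(23,18) = 2364885369, S(23,19) = 79781779, S(23,20) = 1859550.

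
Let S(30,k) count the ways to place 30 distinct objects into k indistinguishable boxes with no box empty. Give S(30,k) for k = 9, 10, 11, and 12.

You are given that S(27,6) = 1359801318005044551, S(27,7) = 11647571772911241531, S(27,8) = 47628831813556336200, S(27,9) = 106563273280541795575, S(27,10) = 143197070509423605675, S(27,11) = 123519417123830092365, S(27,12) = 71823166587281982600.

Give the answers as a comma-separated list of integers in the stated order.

88300984248924568770870, 173373343599189364594756, 215047101560666876619690, 177979707061075333384555

@28  (28,7):11647571772911241531·7+1359801318005044551→82892803728383735268, (28,8):47628831813556336200·8+11647571772911241531→392678226281361931131, (28,9):106563273280541795575·9+47628831813556336200→1006698291338432496375, (28,10):143197070509423605675·10+106563273280541795575→1538533978374777852325, (28,11):123519417123830092365·11+143197070509423605675→1501910658871554621690, (28,12):71823166587281982600·12+123519417123830092365→985397416171213883565
@29  (29,8):392678226281361931131·8+82892803728383735268→3224318613979279184316, (29,9):1006698291338432496375·9+392678226281361931131→9452962848327254398506, (29,10):1538533978374777852325·10+1006698291338432496375→16392038075086211019625, (29,11):1501910658871554621690·11+1538533978374777852325→18059551225961878690915, (29,12):985397416171213883565·12+1501910658871554621690→13326679652926121224470
@30  (30,9):9452962848327254398506·9+3224318613979279184316→88300984248924568770870, (30,10):16392038075086211019625·10+9452962848327254398506→173373343599189364594756, (30,11):18059551225961878690915·11+16392038075086211019625→215047101560666876619690, (30,12):13326679652926121224470·12+18059551225961878690915→177979707061075333384555
Read S(30,9) = 88300984248924568770870, S(30,10) = 173373343599189364594756, S(30,11) = 215047101560666876619690, S(30,12) = 177979707061075333384555.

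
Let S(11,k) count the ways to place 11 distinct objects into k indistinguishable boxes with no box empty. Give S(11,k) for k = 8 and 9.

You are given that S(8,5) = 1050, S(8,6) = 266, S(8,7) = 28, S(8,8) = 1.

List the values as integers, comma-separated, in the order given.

11880, 1155

i=9: T(9,6)=1050+6·266=2646 | T(9,7)=266+7·28=462 | T(9,8)=28+8·1=36 | T(9,9)=1+9·0=1
i=10: T(10,7)=2646+7·462=5880 | T(10,8)=462+8·36=750 | T(10,9)=36+9·1=45
i=11: T(11,8)=5880+8·750=11880 | T(11,9)=750+9·45=1155
Read S(11,8) = 11880, S(11,9) = 1155.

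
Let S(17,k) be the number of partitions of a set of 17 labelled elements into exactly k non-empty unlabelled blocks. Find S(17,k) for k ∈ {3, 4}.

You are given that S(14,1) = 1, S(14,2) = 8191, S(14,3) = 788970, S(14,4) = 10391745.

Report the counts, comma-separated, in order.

21457825, 694337290

i=15: T(15,1)=0+1·1=1 | T(15,2)=1+2·8191=16383 | T(15,3)=8191+3·788970=2375101 | T(15,4)=788970+4·10391745=42355950
i=16: T(16,2)=1+2·16383=32767 | T(16,3)=16383+3·2375101=7141686 | T(16,4)=2375101+4·42355950=171798901
i=17: T(17,3)=32767+3·7141686=21457825 | T(17,4)=7141686+4·171798901=694337290
Read S(17,3) = 21457825, S(17,4) = 694337290.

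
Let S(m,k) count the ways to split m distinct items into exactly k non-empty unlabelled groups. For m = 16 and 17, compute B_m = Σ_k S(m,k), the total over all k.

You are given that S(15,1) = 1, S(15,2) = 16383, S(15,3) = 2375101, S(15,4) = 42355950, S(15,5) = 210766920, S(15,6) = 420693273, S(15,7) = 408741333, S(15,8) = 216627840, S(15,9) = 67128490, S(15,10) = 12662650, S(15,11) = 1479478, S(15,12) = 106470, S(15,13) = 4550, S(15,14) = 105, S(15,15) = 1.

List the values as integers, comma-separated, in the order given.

10480142147, 82864869804

row 16: T[16][1]=1·1+0=1  T[16][2]=2·16383+1=32767  T[16][3]=3·2375101+16383=7141686  T[16][4]=4·42355950+2375101=171798901  T[16][5]=5·210766920+42355950=1096190550  T[16][6]=6·420693273+210766920=2734926558  T[16][7]=7·408741333+420693273=3281882604  T[16][8]=8·216627840+408741333=2141764053  T[16][9]=9·67128490+216627840=820784250  T[16][10]=10·12662650+67128490=193754990  T[16][11]=11·1479478+12662650=28936908  T[16][12]=12·106470+1479478=2757118  T[16][13]=13·4550+106470=165620  T[16][14]=14·105+4550=6020  T[16][15]=15·1+105=120  T[16][16]=16·0+1=1
row 17: T[17][1]=1·1+0=1  T[17][2]=2·32767+1=65535  T[17][3]=3·7141686+32767=21457825  T[17][4]=4·171798901+7141686=694337290  T[17][5]=5·1096190550+171798901=5652751651  T[17][6]=6·2734926558+1096190550=17505749898  T[17][7]=7·3281882604+2734926558=25708104786  T[17][8]=8·2141764053+3281882604=20415995028  T[17][9]=9·820784250+2141764053=9528822303  T[17][10]=10·193754990+820784250=2758334150  T[17][11]=11·28936908+193754990=512060978  T[17][12]=12·2757118+28936908=62022324  T[17][13]=13·165620+2757118=4910178  T[17][14]=14·6020+165620=249900  T[17][15]=15·120+6020=7820  T[17][16]=16·1+120=136  T[17][17]=17·0+1=1
B_16 = ΣS(16,k) = 1+32767+7141686+171798901+1096190550+2734926558+3281882604+2141764053+820784250+193754990+28936908+2757118+165620+6020+120+1 = 10480142147
B_17 = ΣS(17,k) = 1+65535+21457825+694337290+5652751651+17505749898+25708104786+20415995028+9528822303+2758334150+512060978+62022324+4910178+249900+7820+136+1 = 82864869804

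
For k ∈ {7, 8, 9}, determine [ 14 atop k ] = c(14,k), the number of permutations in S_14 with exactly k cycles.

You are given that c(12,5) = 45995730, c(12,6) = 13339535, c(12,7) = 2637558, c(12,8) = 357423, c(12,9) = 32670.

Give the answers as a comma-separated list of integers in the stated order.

r13: T_13,6=12×13339535+45995730=206070150; T_13,7=12×2637558+13339535=44990231; T_13,8=12×357423+2637558=6926634; T_13,9=12×32670+357423=749463
r14: T_14,7=13×44990231+206070150=790943153; T_14,8=13×6926634+44990231=135036473; T_14,9=13×749463+6926634=16669653
Read c(14,7) = 790943153, c(14,8) = 135036473, c(14,9) = 16669653.

790943153, 135036473, 16669653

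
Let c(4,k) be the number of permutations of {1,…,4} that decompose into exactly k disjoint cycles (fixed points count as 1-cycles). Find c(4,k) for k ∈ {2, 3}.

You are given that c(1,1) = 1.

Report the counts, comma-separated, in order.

11, 6

@2  (2,1):1·1+0→1, (2,2):0·1+1→1
@3  (3,1):1·2+0→2, (3,2):1·2+1→3, (3,3):0·2+1→1
@4  (4,2):3·3+2→11, (4,3):1·3+3→6
Read c(4,2) = 11, c(4,3) = 6.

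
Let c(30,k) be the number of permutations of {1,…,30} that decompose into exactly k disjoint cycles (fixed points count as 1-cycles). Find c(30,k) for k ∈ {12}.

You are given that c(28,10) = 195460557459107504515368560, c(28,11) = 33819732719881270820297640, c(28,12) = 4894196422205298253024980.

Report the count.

row 29: T[29][11]=28·33819732719881270820297640+195460557459107504515368560=1142413073615783087483702480  T[29][12]=28·4894196422205298253024980+33819732719881270820297640=170857232541629621904997080
row 30: T[30][12]=29·170857232541629621904997080+1142413073615783087483702480=6097272817323042122728617800
Read c(30,12) = 6097272817323042122728617800.

6097272817323042122728617800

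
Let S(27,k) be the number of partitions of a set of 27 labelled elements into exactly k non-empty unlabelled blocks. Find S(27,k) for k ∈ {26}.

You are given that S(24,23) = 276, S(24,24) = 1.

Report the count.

351

r25: T_25,24=24×1+276=300; T_25,25=25×0+1=1
r26: T_26,25=25×1+300=325; T_26,26=26×0+1=1
r27: T_27,26=26×1+325=351
Read S(27,26) = 351.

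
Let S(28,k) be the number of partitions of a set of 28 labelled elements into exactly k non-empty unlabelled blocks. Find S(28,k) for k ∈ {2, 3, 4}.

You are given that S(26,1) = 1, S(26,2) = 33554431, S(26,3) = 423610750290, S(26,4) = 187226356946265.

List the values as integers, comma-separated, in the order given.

134217727, 3812664524766, 2998587019946701

[27] T[27,1]:1*1+0=1 · T[27,2]:2*33554431+1=67108863 · T[27,3]:3*423610750290+33554431=1270865805301 · T[27,4]:4*187226356946265+423610750290=749329038535350
[28] T[28,2]:2*67108863+1=134217727 · T[28,3]:3*1270865805301+67108863=3812664524766 · T[28,4]:4*749329038535350+1270865805301=2998587019946701
Read S(28,2) = 134217727, S(28,3) = 3812664524766, S(28,4) = 2998587019946701.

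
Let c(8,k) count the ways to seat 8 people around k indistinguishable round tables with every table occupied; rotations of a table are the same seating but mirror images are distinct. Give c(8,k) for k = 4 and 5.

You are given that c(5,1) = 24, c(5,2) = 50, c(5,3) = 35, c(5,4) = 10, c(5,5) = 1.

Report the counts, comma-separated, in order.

row 6: T[6][2]=5·50+24=274  T[6][3]=5·35+50=225  T[6][4]=5·10+35=85  T[6][5]=5·1+10=15
row 7: T[7][3]=6·225+274=1624  T[7][4]=6·85+225=735  T[7][5]=6·15+85=175
row 8: T[8][4]=7·735+1624=6769  T[8][5]=7·175+735=1960
Read c(8,4) = 6769, c(8,5) = 1960.

6769, 1960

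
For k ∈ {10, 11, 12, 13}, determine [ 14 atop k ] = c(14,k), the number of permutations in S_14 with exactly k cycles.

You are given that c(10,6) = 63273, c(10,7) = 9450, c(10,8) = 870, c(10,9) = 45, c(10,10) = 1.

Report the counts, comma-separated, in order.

1474473, 91091, 3731, 91

[11] T[11,7]:10*9450+63273=157773 · T[11,8]:10*870+9450=18150 · T[11,9]:10*45+870=1320 · T[11,10]:10*1+45=55 · T[11,11]:10*0+1=1
[12] T[12,8]:11*18150+157773=357423 · T[12,9]:11*1320+18150=32670 · T[12,10]:11*55+1320=1925 · T[12,11]:11*1+55=66 · T[12,12]:11*0+1=1
[13] T[13,9]:12*32670+357423=749463 · T[13,10]:12*1925+32670=55770 · T[13,11]:12*66+1925=2717 · T[13,12]:12*1+66=78 · T[13,13]:12*0+1=1
[14] T[14,10]:13*55770+749463=1474473 · T[14,11]:13*2717+55770=91091 · T[14,12]:13*78+2717=3731 · T[14,13]:13*1+78=91
Read c(14,10) = 1474473, c(14,11) = 91091, c(14,12) = 3731, c(14,13) = 91.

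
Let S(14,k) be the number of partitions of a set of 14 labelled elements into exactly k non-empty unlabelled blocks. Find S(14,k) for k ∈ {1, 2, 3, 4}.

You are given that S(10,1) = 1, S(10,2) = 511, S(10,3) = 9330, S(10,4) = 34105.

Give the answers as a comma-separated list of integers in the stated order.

1, 8191, 788970, 10391745

row 11: T[11][1]=1·1+0=1  T[11][2]=2·511+1=1023  T[11][3]=3·9330+511=28501  T[11][4]=4·34105+9330=145750
row 12: T[12][1]=1·1+0=1  T[12][2]=2·1023+1=2047  T[12][3]=3·28501+1023=86526  T[12][4]=4·145750+28501=611501
row 13: T[13][1]=1·1+0=1  T[13][2]=2·2047+1=4095  T[13][3]=3·86526+2047=261625  T[13][4]=4·611501+86526=2532530
row 14: T[14][1]=1·1+0=1  T[14][2]=2·4095+1=8191  T[14][3]=3·261625+4095=788970  T[14][4]=4·2532530+261625=10391745
Read S(14,1) = 1, S(14,2) = 8191, S(14,3) = 788970, S(14,4) = 10391745.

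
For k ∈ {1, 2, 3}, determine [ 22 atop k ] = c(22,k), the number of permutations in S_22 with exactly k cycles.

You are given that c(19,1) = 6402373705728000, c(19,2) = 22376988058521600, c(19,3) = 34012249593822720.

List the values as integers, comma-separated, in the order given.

[20] T[20,1]:19*6402373705728000+0=121645100408832000 · T[20,2]:19*22376988058521600+6402373705728000=431565146817638400 · T[20,3]:19*34012249593822720+22376988058521600=668609730341153280
[21] T[21,1]:20*121645100408832000+0=2432902008176640000 · T[21,2]:20*431565146817638400+121645100408832000=8752948036761600000 · T[21,3]:20*668609730341153280+431565146817638400=13803759753640704000
[22] T[22,1]:21*2432902008176640000+0=51090942171709440000 · T[22,2]:21*8752948036761600000+2432902008176640000=186244810780170240000 · T[22,3]:21*13803759753640704000+8752948036761600000=298631902863216384000
Read c(22,1) = 51090942171709440000, c(22,2) = 186244810780170240000, c(22,3) = 298631902863216384000.

51090942171709440000, 186244810780170240000, 298631902863216384000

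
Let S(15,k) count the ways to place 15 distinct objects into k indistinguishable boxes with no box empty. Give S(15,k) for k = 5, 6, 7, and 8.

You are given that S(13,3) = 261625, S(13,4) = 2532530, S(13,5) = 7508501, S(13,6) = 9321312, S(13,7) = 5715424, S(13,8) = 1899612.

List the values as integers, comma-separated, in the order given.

i=14: T(14,4)=261625+4·2532530=10391745 | T(14,5)=2532530+5·7508501=40075035 | T(14,6)=7508501+6·9321312=63436373 | T(14,7)=9321312+7·5715424=49329280 | T(14,8)=5715424+8·1899612=20912320
i=15: T(15,5)=10391745+5·40075035=210766920 | T(15,6)=40075035+6·63436373=420693273 | T(15,7)=63436373+7·49329280=408741333 | T(15,8)=49329280+8·20912320=216627840
Read S(15,5) = 210766920, S(15,6) = 420693273, S(15,7) = 408741333, S(15,8) = 216627840.

210766920, 420693273, 408741333, 216627840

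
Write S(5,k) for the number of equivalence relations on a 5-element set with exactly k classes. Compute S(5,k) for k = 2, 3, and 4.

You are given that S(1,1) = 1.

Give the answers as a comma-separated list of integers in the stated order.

15, 25, 10

[2] T[2,1]:1*1+0=1 · T[2,2]:2*0+1=1
[3] T[3,1]:1*1+0=1 · T[3,2]:2*1+1=3 · T[3,3]:3*0+1=1
[4] T[4,1]:1*1+0=1 · T[4,2]:2*3+1=7 · T[4,3]:3*1+3=6 · T[4,4]:4*0+1=1
[5] T[5,2]:2*7+1=15 · T[5,3]:3*6+7=25 · T[5,4]:4*1+6=10
Read S(5,2) = 15, S(5,3) = 25, S(5,4) = 10.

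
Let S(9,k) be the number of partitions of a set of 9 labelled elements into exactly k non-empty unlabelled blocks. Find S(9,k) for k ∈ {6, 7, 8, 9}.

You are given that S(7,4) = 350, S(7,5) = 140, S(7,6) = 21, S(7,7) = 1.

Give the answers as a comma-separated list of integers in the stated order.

2646, 462, 36, 1

i=8: T(8,5)=350+5·140=1050 | T(8,6)=140+6·21=266 | T(8,7)=21+7·1=28 | T(8,8)=1+8·0=1
i=9: T(9,6)=1050+6·266=2646 | T(9,7)=266+7·28=462 | T(9,8)=28+8·1=36 | T(9,9)=1+9·0=1
Read S(9,6) = 2646, S(9,7) = 462, S(9,8) = 36, S(9,9) = 1.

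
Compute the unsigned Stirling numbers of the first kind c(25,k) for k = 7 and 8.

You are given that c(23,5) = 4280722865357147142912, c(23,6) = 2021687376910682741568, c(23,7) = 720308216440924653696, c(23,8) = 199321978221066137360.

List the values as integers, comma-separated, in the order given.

496910165055549644836800, 145901905527662649288000

[24] T[24,6]:23*2021687376910682741568+4280722865357147142912=50779532534302850198976 · T[24,7]:23*720308216440924653696+2021687376910682741568=18588776355051949776576 · T[24,8]:23*199321978221066137360+720308216440924653696=5304713715525445812976
[25] T[25,7]:24*18588776355051949776576+50779532534302850198976=496910165055549644836800 · T[25,8]:24*5304713715525445812976+18588776355051949776576=145901905527662649288000
Read c(25,7) = 496910165055549644836800, c(25,8) = 145901905527662649288000.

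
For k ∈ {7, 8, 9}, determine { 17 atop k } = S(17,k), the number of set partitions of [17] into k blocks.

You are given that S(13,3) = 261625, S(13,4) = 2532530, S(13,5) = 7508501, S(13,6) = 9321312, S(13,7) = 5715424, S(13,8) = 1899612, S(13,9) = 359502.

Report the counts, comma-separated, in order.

@14  (14,4):2532530·4+261625→10391745, (14,5):7508501·5+2532530→40075035, (14,6):9321312·6+7508501→63436373, (14,7):5715424·7+9321312→49329280, (14,8):1899612·8+5715424→20912320, (14,9):359502·9+1899612→5135130
@15  (15,5):40075035·5+10391745→210766920, (15,6):63436373·6+40075035→420693273, (15,7):49329280·7+63436373→408741333, (15,8):20912320·8+49329280→216627840, (15,9):5135130·9+20912320→67128490
@16  (16,6):420693273·6+210766920→2734926558, (16,7):408741333·7+420693273→3281882604, (16,8):216627840·8+408741333→2141764053, (16,9):67128490·9+216627840→820784250
@17  (17,7):3281882604·7+2734926558→25708104786, (17,8):2141764053·8+3281882604→20415995028, (17,9):820784250·9+2141764053→9528822303
Read S(17,7) = 25708104786, S(17,8) = 20415995028, S(17,9) = 9528822303.

25708104786, 20415995028, 9528822303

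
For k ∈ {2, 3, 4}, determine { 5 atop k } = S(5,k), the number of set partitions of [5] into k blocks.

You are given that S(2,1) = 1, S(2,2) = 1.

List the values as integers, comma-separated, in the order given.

15, 25, 10

row 3: T[3][1]=1·1+0=1  T[3][2]=2·1+1=3  T[3][3]=3·0+1=1
row 4: T[4][1]=1·1+0=1  T[4][2]=2·3+1=7  T[4][3]=3·1+3=6  T[4][4]=4·0+1=1
row 5: T[5][2]=2·7+1=15  T[5][3]=3·6+7=25  T[5][4]=4·1+6=10
Read S(5,2) = 15, S(5,3) = 25, S(5,4) = 10.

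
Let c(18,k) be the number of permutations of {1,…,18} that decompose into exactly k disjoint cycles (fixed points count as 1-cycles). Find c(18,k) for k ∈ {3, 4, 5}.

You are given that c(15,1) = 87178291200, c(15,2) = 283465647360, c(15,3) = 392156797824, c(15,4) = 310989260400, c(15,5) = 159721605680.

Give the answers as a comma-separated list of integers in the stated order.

1821602444624640, 1583313975727488, 909299905844112

r16: T_16,1=15×87178291200+0=1307674368000; T_16,2=15×283465647360+87178291200=4339163001600; T_16,3=15×392156797824+283465647360=6165817614720; T_16,4=15×310989260400+392156797824=5056995703824; T_16,5=15×159721605680+310989260400=2706813345600
r17: T_17,2=16×4339163001600+1307674368000=70734282393600; T_17,3=16×6165817614720+4339163001600=102992244837120; T_17,4=16×5056995703824+6165817614720=87077748875904; T_17,5=16×2706813345600+5056995703824=48366009233424
r18: T_18,3=17×102992244837120+70734282393600=1821602444624640; T_18,4=17×87077748875904+102992244837120=1583313975727488; T_18,5=17×48366009233424+87077748875904=909299905844112
Read c(18,3) = 1821602444624640, c(18,4) = 1583313975727488, c(18,5) = 909299905844112.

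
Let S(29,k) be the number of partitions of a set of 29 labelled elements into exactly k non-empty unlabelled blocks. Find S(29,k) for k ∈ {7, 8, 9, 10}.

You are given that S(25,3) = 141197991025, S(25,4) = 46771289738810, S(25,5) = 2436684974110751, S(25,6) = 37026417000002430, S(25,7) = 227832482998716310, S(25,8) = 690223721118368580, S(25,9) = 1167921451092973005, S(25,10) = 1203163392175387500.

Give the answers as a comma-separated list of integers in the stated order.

i=26: T(26,4)=141197991025+4·46771289738810=187226356946265 | T(26,5)=46771289738810+5·2436684974110751=12230196160292565 | T(26,6)=2436684974110751+6·37026417000002430=224595186974125331 | T(26,7)=37026417000002430+7·227832482998716310=1631853797991016600 | T(26,8)=227832482998716310+8·690223721118368580=5749622251945664950 | T(26,9)=690223721118368580+9·1167921451092973005=11201516780955125625 | T(26,10)=1167921451092973005+10·1203163392175387500=13199555372846848005
i=27: T(27,5)=187226356946265+5·12230196160292565=61338207158409090 | T(27,6)=12230196160292565+6·224595186974125331=1359801318005044551 | T(27,7)=224595186974125331+7·1631853797991016600=11647571772911241531 | T(27,8)=1631853797991016600+8·5749622251945664950=47628831813556336200 | T(27,9)=5749622251945664950+9·11201516780955125625=106563273280541795575 | T(27,10)=11201516780955125625+10·13199555372846848005=143197070509423605675
i=28: T(28,6)=61338207158409090+6·1359801318005044551=8220146115188676396 | T(28,7)=1359801318005044551+7·11647571772911241531=82892803728383735268 | T(28,8)=11647571772911241531+8·47628831813556336200=392678226281361931131 | T(28,9)=47628831813556336200+9·106563273280541795575=1006698291338432496375 | T(28,10)=106563273280541795575+10·143197070509423605675=1538533978374777852325
i=29: T(29,7)=8220146115188676396+7·82892803728383735268=588469772213874823272 | T(29,8)=82892803728383735268+8·392678226281361931131=3224318613979279184316 | T(29,9)=392678226281361931131+9·1006698291338432496375=9452962848327254398506 | T(29,10)=1006698291338432496375+10·1538533978374777852325=16392038075086211019625
Read S(29,7) = 588469772213874823272, S(29,8) = 3224318613979279184316, S(29,9) = 9452962848327254398506, S(29,10) = 16392038075086211019625.

588469772213874823272, 3224318613979279184316, 9452962848327254398506, 16392038075086211019625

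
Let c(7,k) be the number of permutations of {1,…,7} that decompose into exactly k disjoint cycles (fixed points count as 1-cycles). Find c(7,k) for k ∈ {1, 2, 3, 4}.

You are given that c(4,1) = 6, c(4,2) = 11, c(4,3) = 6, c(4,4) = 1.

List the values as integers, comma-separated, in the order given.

720, 1764, 1624, 735

i=5: T(5,1)=0+4·6=24 | T(5,2)=6+4·11=50 | T(5,3)=11+4·6=35 | T(5,4)=6+4·1=10
i=6: T(6,1)=0+5·24=120 | T(6,2)=24+5·50=274 | T(6,3)=50+5·35=225 | T(6,4)=35+5·10=85
i=7: T(7,1)=0+6·120=720 | T(7,2)=120+6·274=1764 | T(7,3)=274+6·225=1624 | T(7,4)=225+6·85=735
Read c(7,1) = 720, c(7,2) = 1764, c(7,3) = 1624, c(7,4) = 735.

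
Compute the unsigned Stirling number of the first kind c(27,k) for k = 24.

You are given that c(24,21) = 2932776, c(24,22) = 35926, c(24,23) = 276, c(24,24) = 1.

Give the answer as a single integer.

6160050

row 25: T[25][22]=24·35926+2932776=3795000  T[25][23]=24·276+35926=42550  T[25][24]=24·1+276=300
row 26: T[26][23]=25·42550+3795000=4858750  T[26][24]=25·300+42550=50050
row 27: T[27][24]=26·50050+4858750=6160050
Read c(27,24) = 6160050.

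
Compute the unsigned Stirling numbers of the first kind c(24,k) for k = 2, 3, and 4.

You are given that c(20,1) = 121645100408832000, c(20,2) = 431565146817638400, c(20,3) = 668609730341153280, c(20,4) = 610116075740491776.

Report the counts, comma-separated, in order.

96538966652493066240000, 159539850276066860544000, 157375898285941510732800

@21  (21,1):121645100408832000·20+0→2432902008176640000, (21,2):431565146817638400·20+121645100408832000→8752948036761600000, (21,3):668609730341153280·20+431565146817638400→13803759753640704000, (21,4):610116075740491776·20+668609730341153280→12870931245150988800
@22  (22,1):2432902008176640000·21+0→51090942171709440000, (22,2):8752948036761600000·21+2432902008176640000→186244810780170240000, (22,3):13803759753640704000·21+8752948036761600000→298631902863216384000, (22,4):12870931245150988800·21+13803759753640704000→284093315901811468800
@23  (23,1):51090942171709440000·22+0→1124000727777607680000, (23,2):186244810780170240000·22+51090942171709440000→4148476779335454720000, (23,3):298631902863216384000·22+186244810780170240000→6756146673770930688000, (23,4):284093315901811468800·22+298631902863216384000→6548684852703068697600
@24  (24,2):4148476779335454720000·23+1124000727777607680000→96538966652493066240000, (24,3):6756146673770930688000·23+4148476779335454720000→159539850276066860544000, (24,4):6548684852703068697600·23+6756146673770930688000→157375898285941510732800
Read c(24,2) = 96538966652493066240000, c(24,3) = 159539850276066860544000, c(24,4) = 157375898285941510732800.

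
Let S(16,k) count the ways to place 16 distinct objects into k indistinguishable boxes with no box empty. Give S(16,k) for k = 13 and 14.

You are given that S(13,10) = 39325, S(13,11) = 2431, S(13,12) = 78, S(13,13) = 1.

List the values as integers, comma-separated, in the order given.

@14  (14,11):2431·11+39325→66066, (14,12):78·12+2431→3367, (14,13):1·13+78→91, (14,14):0·14+1→1
@15  (15,12):3367·12+66066→106470, (15,13):91·13+3367→4550, (15,14):1·14+91→105
@16  (16,13):4550·13+106470→165620, (16,14):105·14+4550→6020
Read S(16,13) = 165620, S(16,14) = 6020.

165620, 6020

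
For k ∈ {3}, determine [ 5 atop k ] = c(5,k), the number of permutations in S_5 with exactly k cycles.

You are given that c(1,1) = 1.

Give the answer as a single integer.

@2  (2,1):1·1+0→1, (2,2):0·1+1→1
@3  (3,1):1·2+0→2, (3,2):1·2+1→3, (3,3):0·2+1→1
@4  (4,2):3·3+2→11, (4,3):1·3+3→6
@5  (5,3):6·4+11→35
Read c(5,3) = 35.

35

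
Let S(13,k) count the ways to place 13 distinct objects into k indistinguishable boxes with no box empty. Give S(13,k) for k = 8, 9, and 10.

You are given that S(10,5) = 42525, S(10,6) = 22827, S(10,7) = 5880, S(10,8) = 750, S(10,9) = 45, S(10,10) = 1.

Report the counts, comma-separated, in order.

i=11: T(11,6)=42525+6·22827=179487 | T(11,7)=22827+7·5880=63987 | T(11,8)=5880+8·750=11880 | T(11,9)=750+9·45=1155 | T(11,10)=45+10·1=55
i=12: T(12,7)=179487+7·63987=627396 | T(12,8)=63987+8·11880=159027 | T(12,9)=11880+9·1155=22275 | T(12,10)=1155+10·55=1705
i=13: T(13,8)=627396+8·159027=1899612 | T(13,9)=159027+9·22275=359502 | T(13,10)=22275+10·1705=39325
Read S(13,8) = 1899612, S(13,9) = 359502, S(13,10) = 39325.

1899612, 359502, 39325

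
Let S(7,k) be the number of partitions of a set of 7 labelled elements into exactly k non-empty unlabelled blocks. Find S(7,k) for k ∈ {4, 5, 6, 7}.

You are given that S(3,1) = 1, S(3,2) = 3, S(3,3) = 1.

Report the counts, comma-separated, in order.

350, 140, 21, 1

@4  (4,1):1·1+0→1, (4,2):3·2+1→7, (4,3):1·3+3→6, (4,4):0·4+1→1
@5  (5,2):7·2+1→15, (5,3):6·3+7→25, (5,4):1·4+6→10, (5,5):0·5+1→1
@6  (6,3):25·3+15→90, (6,4):10·4+25→65, (6,5):1·5+10→15, (6,6):0·6+1→1
@7  (7,4):65·4+90→350, (7,5):15·5+65→140, (7,6):1·6+15→21, (7,7):0·7+1→1
Read S(7,4) = 350, S(7,5) = 140, S(7,6) = 21, S(7,7) = 1.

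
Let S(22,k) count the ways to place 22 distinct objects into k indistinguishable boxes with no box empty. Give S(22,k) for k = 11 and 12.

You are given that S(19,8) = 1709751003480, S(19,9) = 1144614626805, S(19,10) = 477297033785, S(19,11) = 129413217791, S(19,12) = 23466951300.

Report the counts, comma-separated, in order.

@20  (20,9):1144614626805·9+1709751003480→12011282644725, (20,10):477297033785·10+1144614626805→5917584964655, (20,11):129413217791·11+477297033785→1900842429486, (20,12):23466951300·12+129413217791→411016633391
@21  (21,10):5917584964655·10+12011282644725→71187132291275, (21,11):1900842429486·11+5917584964655→26826851689001, (21,12):411016633391·12+1900842429486→6833042030178
@22  (22,11):26826851689001·11+71187132291275→366282500870286, (22,12):6833042030178·12+26826851689001→108823356051137
Read S(22,11) = 366282500870286, S(22,12) = 108823356051137.

366282500870286, 108823356051137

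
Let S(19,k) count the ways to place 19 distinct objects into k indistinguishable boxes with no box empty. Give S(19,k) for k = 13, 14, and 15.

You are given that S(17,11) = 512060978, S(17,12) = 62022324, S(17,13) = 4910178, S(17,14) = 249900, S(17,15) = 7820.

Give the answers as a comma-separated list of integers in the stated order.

2892439160, 243577530, 13916778

[18] T[18,12]:12*62022324+512060978=1256328866 · T[18,13]:13*4910178+62022324=125854638 · T[18,14]:14*249900+4910178=8408778 · T[18,15]:15*7820+249900=367200
[19] T[19,13]:13*125854638+1256328866=2892439160 · T[19,14]:14*8408778+125854638=243577530 · T[19,15]:15*367200+8408778=13916778
Read S(19,13) = 2892439160, S(19,14) = 243577530, S(19,15) = 13916778.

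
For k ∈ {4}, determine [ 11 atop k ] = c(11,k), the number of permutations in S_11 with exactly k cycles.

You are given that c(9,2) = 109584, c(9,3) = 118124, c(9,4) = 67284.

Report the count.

8409500

row 10: T[10][3]=9·118124+109584=1172700  T[10][4]=9·67284+118124=723680
row 11: T[11][4]=10·723680+1172700=8409500
Read c(11,4) = 8409500.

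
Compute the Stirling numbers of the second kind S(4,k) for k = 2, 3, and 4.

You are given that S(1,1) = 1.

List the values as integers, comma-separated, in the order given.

7, 6, 1

[2] T[2,1]:1*1+0=1 · T[2,2]:2*0+1=1
[3] T[3,1]:1*1+0=1 · T[3,2]:2*1+1=3 · T[3,3]:3*0+1=1
[4] T[4,2]:2*3+1=7 · T[4,3]:3*1+3=6 · T[4,4]:4*0+1=1
Read S(4,2) = 7, S(4,3) = 6, S(4,4) = 1.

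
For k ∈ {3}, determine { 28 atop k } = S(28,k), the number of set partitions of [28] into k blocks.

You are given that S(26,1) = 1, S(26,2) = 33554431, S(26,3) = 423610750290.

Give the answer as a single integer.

3812664524766

[27] T[27,2]:2*33554431+1=67108863 · T[27,3]:3*423610750290+33554431=1270865805301
[28] T[28,3]:3*1270865805301+67108863=3812664524766
Read S(28,3) = 3812664524766.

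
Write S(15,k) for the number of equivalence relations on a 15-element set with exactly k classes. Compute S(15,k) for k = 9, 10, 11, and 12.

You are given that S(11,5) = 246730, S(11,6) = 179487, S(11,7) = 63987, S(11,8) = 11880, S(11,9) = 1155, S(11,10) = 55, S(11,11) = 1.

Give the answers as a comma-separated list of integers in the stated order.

@12  (12,6):179487·6+246730→1323652, (12,7):63987·7+179487→627396, (12,8):11880·8+63987→159027, (12,9):1155·9+11880→22275, (12,10):55·10+1155→1705, (12,11):1·11+55→66, (12,12):0·12+1→1
@13  (13,7):627396·7+1323652→5715424, (13,8):159027·8+627396→1899612, (13,9):22275·9+159027→359502, (13,10):1705·10+22275→39325, (13,11):66·11+1705→2431, (13,12):1·12+66→78
@14  (14,8):1899612·8+5715424→20912320, (14,9):359502·9+1899612→5135130, (14,10):39325·10+359502→752752, (14,11):2431·11+39325→66066, (14,12):78·12+2431→3367
@15  (15,9):5135130·9+20912320→67128490, (15,10):752752·10+5135130→12662650, (15,11):66066·11+752752→1479478, (15,12):3367·12+66066→106470
Read S(15,9) = 67128490, S(15,10) = 12662650, S(15,11) = 1479478, S(15,12) = 106470.

67128490, 12662650, 1479478, 106470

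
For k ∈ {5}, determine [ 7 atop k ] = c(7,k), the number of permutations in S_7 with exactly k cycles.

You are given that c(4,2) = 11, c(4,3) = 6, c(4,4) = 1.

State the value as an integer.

row 5: T[5][3]=4·6+11=35  T[5][4]=4·1+6=10  T[5][5]=4·0+1=1
row 6: T[6][4]=5·10+35=85  T[6][5]=5·1+10=15
row 7: T[7][5]=6·15+85=175
Read c(7,5) = 175.

175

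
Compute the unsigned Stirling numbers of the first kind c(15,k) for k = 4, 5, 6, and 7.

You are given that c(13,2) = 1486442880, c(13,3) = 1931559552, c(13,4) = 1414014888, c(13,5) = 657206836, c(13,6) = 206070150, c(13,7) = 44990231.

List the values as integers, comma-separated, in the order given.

row 14: T[14][3]=13·1931559552+1486442880=26596717056  T[14][4]=13·1414014888+1931559552=20313753096  T[14][5]=13·657206836+1414014888=9957703756  T[14][6]=13·206070150+657206836=3336118786  T[14][7]=13·44990231+206070150=790943153
row 15: T[15][4]=14·20313753096+26596717056=310989260400  T[15][5]=14·9957703756+20313753096=159721605680  T[15][6]=14·3336118786+9957703756=56663366760  T[15][7]=14·790943153+3336118786=14409322928
Read c(15,4) = 310989260400, c(15,5) = 159721605680, c(15,6) = 56663366760, c(15,7) = 14409322928.

310989260400, 159721605680, 56663366760, 14409322928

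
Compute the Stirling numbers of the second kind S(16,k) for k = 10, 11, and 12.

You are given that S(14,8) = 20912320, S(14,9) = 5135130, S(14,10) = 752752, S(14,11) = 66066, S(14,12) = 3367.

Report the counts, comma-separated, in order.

i=15: T(15,9)=20912320+9·5135130=67128490 | T(15,10)=5135130+10·752752=12662650 | T(15,11)=752752+11·66066=1479478 | T(15,12)=66066+12·3367=106470
i=16: T(16,10)=67128490+10·12662650=193754990 | T(16,11)=12662650+11·1479478=28936908 | T(16,12)=1479478+12·106470=2757118
Read S(16,10) = 193754990, S(16,11) = 28936908, S(16,12) = 2757118.

193754990, 28936908, 2757118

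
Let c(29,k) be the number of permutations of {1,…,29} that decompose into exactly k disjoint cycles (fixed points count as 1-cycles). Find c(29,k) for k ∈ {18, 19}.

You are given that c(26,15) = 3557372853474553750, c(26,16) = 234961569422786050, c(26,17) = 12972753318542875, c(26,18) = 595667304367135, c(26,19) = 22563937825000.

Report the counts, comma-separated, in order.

r27: T_27,16=26×234961569422786050+3557372853474553750=9666373658466991050; T_27,17=26×12972753318542875+234961569422786050=572253155704900800; T_27,18=26×595667304367135+12972753318542875=28460103232088385; T_27,19=26×22563937825000+595667304367135=1182329687817135
r28: T_28,17=27×572253155704900800+9666373658466991050=25117208862499312650; T_28,18=27×28460103232088385+572253155704900800=1340675942971287195; T_28,19=27×1182329687817135+28460103232088385=60383004803151030
r29: T_29,18=28×1340675942971287195+25117208862499312650=62656135265695354110; T_29,19=28×60383004803151030+1340675942971287195=3031400077459516035
Read c(29,18) = 62656135265695354110, c(29,19) = 3031400077459516035.

62656135265695354110, 3031400077459516035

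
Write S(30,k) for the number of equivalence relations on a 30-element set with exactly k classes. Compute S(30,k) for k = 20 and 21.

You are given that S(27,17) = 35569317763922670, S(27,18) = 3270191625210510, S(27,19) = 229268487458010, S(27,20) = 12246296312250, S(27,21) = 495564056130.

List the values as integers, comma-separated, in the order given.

581535955088511150, 37058299246258290

@28  (28,18):3270191625210510·18+35569317763922670→94432767017711850, (28,19):229268487458010·19+3270191625210510→7626292886912700, (28,20):12246296312250·20+229268487458010→474194413703010, (28,21):495564056130·21+12246296312250→22653141490980
@29  (29,19):7626292886912700·19+94432767017711850→239332331869053150, (29,20):474194413703010·20+7626292886912700→17110181160972900, (29,21):22653141490980·21+474194413703010→949910385013590
@30  (30,20):17110181160972900·20+239332331869053150→581535955088511150, (30,21):949910385013590·21+17110181160972900→37058299246258290
Read S(30,20) = 581535955088511150, S(30,21) = 37058299246258290.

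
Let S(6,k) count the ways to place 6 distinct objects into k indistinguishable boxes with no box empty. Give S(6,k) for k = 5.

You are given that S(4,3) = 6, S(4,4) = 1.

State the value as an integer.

i=5: T(5,4)=6+4·1=10 | T(5,5)=1+5·0=1
i=6: T(6,5)=10+5·1=15
Read S(6,5) = 15.

15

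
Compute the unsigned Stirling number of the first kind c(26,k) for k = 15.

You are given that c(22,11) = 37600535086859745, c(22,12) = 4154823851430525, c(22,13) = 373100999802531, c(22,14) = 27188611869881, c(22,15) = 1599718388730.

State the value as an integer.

3557372853474553750

row 23: T[23][12]=22·4154823851430525+37600535086859745=129006659818331295  T[23][13]=22·373100999802531+4154823851430525=12363045847086207  T[23][14]=22·27188611869881+373100999802531=971250460939913  T[23][15]=22·1599718388730+27188611869881=62382416421941
row 24: T[24][13]=23·12363045847086207+129006659818331295=413356714301314056  T[24][14]=23·971250460939913+12363045847086207=34701806448704206  T[24][15]=23·62382416421941+971250460939913=2406046038644556
row 25: T[25][14]=24·34701806448704206+413356714301314056=1246200069070215000  T[25][15]=24·2406046038644556+34701806448704206=92446911376173550
row 26: T[26][15]=25·92446911376173550+1246200069070215000=3557372853474553750
Read c(26,15) = 3557372853474553750.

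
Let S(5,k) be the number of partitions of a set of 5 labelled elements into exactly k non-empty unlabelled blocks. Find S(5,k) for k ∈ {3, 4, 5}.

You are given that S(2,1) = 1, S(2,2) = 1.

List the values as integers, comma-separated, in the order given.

[3] T[3,1]:1*1+0=1 · T[3,2]:2*1+1=3 · T[3,3]:3*0+1=1
[4] T[4,2]:2*3+1=7 · T[4,3]:3*1+3=6 · T[4,4]:4*0+1=1
[5] T[5,3]:3*6+7=25 · T[5,4]:4*1+6=10 · T[5,5]:5*0+1=1
Read S(5,3) = 25, S(5,4) = 10, S(5,5) = 1.

25, 10, 1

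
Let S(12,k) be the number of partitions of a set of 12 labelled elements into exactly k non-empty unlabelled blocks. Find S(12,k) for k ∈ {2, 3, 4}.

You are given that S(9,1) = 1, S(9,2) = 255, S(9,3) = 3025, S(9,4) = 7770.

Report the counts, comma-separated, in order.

2047, 86526, 611501

row 10: T[10][1]=1·1+0=1  T[10][2]=2·255+1=511  T[10][3]=3·3025+255=9330  T[10][4]=4·7770+3025=34105
row 11: T[11][1]=1·1+0=1  T[11][2]=2·511+1=1023  T[11][3]=3·9330+511=28501  T[11][4]=4·34105+9330=145750
row 12: T[12][2]=2·1023+1=2047  T[12][3]=3·28501+1023=86526  T[12][4]=4·145750+28501=611501
Read S(12,2) = 2047, S(12,3) = 86526, S(12,4) = 611501.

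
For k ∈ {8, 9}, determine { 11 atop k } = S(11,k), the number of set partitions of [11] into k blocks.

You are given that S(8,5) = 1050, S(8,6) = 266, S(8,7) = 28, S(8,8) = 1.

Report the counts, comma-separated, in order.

11880, 1155

row 9: T[9][6]=6·266+1050=2646  T[9][7]=7·28+266=462  T[9][8]=8·1+28=36  T[9][9]=9·0+1=1
row 10: T[10][7]=7·462+2646=5880  T[10][8]=8·36+462=750  T[10][9]=9·1+36=45
row 11: T[11][8]=8·750+5880=11880  T[11][9]=9·45+750=1155
Read S(11,8) = 11880, S(11,9) = 1155.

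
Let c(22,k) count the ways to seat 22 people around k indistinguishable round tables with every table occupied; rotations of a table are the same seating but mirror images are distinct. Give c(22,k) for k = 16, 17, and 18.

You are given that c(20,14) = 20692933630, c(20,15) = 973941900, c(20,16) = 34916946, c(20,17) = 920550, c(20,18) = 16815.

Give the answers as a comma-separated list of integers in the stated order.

[21] T[21,15]:20*973941900+20692933630=40171771630 · T[21,16]:20*34916946+973941900=1672280820 · T[21,17]:20*920550+34916946=53327946 · T[21,18]:20*16815+920550=1256850
[22] T[22,16]:21*1672280820+40171771630=75289668850 · T[22,17]:21*53327946+1672280820=2792167686 · T[22,18]:21*1256850+53327946=79721796
Read c(22,16) = 75289668850, c(22,17) = 2792167686, c(22,18) = 79721796.

75289668850, 2792167686, 79721796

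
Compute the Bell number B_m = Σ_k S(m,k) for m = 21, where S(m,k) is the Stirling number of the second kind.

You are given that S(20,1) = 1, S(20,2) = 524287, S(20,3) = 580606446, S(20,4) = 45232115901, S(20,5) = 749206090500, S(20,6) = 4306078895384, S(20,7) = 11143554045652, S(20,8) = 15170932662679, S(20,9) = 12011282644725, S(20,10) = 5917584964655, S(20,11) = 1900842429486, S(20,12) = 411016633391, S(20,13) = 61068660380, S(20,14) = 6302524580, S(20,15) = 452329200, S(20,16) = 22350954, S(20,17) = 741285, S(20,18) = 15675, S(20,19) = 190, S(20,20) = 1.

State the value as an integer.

474869816156751

[21] T[21,1]:1*1+0=1 · T[21,2]:2*524287+1=1048575 · T[21,3]:3*580606446+524287=1742343625 · T[21,4]:4*45232115901+580606446=181509070050 · T[21,5]:5*749206090500+45232115901=3791262568401 · T[21,6]:6*4306078895384+749206090500=26585679462804 · T[21,7]:7*11143554045652+4306078895384=82310957214948 · T[21,8]:8*15170932662679+11143554045652=132511015347084 · T[21,9]:9*12011282644725+15170932662679=123272476465204 · T[21,10]:10*5917584964655+12011282644725=71187132291275 · T[21,11]:11*1900842429486+5917584964655=26826851689001 · T[21,12]:12*411016633391+1900842429486=6833042030178 · T[21,13]:13*61068660380+411016633391=1204909218331 · T[21,14]:14*6302524580+61068660380=149304004500 · T[21,15]:15*452329200+6302524580=13087462580 · T[21,16]:16*22350954+452329200=809944464 · T[21,17]:17*741285+22350954=34952799 · T[21,18]:18*15675+741285=1023435 · T[21,19]:19*190+15675=19285 · T[21,20]:20*1+190=210 · T[21,21]:21*0+1=1
B_21 = ΣS(21,k) = 1+1048575+1742343625+181509070050+3791262568401+26585679462804+82310957214948+132511015347084+123272476465204+71187132291275+26826851689001+6833042030178+1204909218331+149304004500+13087462580+809944464+34952799+1023435+19285+210+1 = 474869816156751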